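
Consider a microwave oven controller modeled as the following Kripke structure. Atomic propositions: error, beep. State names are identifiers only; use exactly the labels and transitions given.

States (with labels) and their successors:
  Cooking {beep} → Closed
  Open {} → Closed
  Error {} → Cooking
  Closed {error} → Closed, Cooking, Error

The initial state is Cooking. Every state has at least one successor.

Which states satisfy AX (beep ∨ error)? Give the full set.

{Cooking, Open, Error}

States satisfying beep ∨ error: {Cooking, Closed}.
States satisfying AX (beep ∨ error): {Cooking, Open, Error}.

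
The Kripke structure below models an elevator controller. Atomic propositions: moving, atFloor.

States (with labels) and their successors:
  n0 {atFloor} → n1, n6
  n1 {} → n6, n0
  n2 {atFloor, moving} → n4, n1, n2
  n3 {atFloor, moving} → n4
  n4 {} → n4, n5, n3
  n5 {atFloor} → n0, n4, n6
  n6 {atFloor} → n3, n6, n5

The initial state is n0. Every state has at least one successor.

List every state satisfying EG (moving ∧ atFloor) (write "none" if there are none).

States satisfying moving ∧ atFloor: {n2, n3}.
States satisfying EG (moving ∧ atFloor): {n2}.

{n2}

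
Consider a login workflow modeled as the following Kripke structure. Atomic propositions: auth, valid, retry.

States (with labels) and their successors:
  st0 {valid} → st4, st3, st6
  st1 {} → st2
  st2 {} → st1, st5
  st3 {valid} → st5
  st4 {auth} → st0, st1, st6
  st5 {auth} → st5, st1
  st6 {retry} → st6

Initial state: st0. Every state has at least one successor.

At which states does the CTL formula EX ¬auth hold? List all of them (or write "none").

{st0, st1, st2, st4, st5, st6}

States satisfying ¬auth: {st0, st1, st2, st3, st6}.
States satisfying EX ¬auth: {st0, st1, st2, st4, st5, st6}.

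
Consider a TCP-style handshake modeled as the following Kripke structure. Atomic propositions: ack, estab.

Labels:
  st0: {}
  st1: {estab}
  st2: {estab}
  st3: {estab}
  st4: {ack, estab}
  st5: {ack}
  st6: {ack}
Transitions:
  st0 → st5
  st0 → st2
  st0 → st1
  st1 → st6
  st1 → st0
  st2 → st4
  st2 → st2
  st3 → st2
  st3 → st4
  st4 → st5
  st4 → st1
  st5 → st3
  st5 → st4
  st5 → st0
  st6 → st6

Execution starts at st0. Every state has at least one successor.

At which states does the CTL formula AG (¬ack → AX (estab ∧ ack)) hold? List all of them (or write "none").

States satisfying ¬ack → AX (estab ∧ ack): {st4, st5, st6}.
States satisfying AG (¬ack → AX (estab ∧ ack)): {st6}.

{st6}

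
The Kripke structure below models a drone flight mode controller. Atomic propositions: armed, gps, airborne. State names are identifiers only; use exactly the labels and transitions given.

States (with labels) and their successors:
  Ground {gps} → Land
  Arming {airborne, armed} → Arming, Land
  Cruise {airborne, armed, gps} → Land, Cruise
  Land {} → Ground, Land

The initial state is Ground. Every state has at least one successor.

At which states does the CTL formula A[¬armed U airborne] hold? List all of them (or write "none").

{Arming, Cruise}

States satisfying ¬armed: {Ground, Land}.
States satisfying airborne: {Arming, Cruise}.
States satisfying A[¬armed U airborne]: {Arming, Cruise}.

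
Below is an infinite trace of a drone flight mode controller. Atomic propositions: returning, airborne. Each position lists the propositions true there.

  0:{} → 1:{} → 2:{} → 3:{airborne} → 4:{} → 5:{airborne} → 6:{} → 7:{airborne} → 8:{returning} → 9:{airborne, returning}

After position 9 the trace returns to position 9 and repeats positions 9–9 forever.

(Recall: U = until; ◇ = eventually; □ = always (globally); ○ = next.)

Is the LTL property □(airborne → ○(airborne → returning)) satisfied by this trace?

Holds

airborne → ○(airborne → returning) holds at every position 0..9, and those are all positions ever visited, so □(airborne → ○(airborne → returning)) holds.
Positions where airborne holds: 3, 5, 7, 9.
Check ○(airborne → returning) at each: 3→ok, 5→ok, 7→ok, 9→ok.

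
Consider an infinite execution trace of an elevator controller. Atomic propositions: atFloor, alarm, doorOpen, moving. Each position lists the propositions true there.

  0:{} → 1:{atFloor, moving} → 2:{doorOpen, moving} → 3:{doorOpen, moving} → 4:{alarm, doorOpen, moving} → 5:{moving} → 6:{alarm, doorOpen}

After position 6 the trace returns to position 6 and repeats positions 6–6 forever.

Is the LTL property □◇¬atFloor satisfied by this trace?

Satisfied

◇¬atFloor holds at every position 0..6, and those are all positions ever visited, so □◇¬atFloor holds.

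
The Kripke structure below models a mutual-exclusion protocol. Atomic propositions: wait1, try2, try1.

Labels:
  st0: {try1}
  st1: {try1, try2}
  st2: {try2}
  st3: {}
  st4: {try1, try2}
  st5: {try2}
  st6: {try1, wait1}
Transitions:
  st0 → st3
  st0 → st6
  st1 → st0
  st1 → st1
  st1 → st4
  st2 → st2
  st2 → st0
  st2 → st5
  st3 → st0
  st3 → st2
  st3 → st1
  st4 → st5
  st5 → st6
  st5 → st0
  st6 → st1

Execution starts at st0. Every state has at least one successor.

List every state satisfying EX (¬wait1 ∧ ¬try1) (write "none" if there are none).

{st0, st2, st3, st4}

States satisfying ¬wait1 ∧ ¬try1: {st2, st3, st5}.
States satisfying EX (¬wait1 ∧ ¬try1): {st0, st2, st3, st4}.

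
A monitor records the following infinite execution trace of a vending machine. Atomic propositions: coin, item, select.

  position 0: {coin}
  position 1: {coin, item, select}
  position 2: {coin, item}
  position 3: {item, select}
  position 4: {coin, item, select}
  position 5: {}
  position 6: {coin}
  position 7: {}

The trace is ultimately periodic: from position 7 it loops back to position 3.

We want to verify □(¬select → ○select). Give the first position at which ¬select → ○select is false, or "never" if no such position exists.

Check ¬select → ○select at each position in order: 0 ✓, 1 ✓, 2 ✓, 3 ✓, 4 ✓.
At position 5 the labels are {} and the next position 6 has {coin}, so ¬select → ○select is false there. This is the first violation.

5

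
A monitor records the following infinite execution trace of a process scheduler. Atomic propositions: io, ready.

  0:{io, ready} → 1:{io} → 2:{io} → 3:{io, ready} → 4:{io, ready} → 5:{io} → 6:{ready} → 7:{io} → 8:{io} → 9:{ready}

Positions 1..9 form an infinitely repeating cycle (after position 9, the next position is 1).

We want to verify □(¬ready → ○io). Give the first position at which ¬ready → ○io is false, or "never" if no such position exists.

Check ¬ready → ○io at each position in order: 0 ✓, 1 ✓, 2 ✓, 3 ✓, 4 ✓.
At position 5 the labels are {io} and the next position 6 has {ready}, so ¬ready → ○io is false there. This is the first violation.

5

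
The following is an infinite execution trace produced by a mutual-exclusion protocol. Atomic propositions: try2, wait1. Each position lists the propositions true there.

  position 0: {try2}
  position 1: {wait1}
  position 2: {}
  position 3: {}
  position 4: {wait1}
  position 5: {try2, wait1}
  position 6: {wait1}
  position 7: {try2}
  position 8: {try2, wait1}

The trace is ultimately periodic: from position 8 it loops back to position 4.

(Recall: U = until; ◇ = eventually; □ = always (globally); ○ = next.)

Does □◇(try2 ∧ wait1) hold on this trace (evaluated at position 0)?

Holds

◇(try2 ∧ wait1) holds at every position 0..8, and those are all positions ever visited, so □◇(try2 ∧ wait1) holds.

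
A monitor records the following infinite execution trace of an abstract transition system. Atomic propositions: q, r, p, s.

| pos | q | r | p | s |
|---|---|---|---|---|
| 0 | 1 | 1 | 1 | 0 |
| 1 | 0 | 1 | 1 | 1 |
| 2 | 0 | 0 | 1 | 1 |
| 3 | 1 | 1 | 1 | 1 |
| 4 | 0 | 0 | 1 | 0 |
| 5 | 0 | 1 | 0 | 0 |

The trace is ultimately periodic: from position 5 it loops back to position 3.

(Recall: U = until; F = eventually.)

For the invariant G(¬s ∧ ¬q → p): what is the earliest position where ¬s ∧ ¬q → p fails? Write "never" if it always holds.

5

Check ¬s ∧ ¬q → p at each position in order: 0 ✓, 1 ✓, 2 ✓, 3 ✓, 4 ✓.
At position 5 the labels are {r}, so ¬s ∧ ¬q → p is false there. This is the first violation.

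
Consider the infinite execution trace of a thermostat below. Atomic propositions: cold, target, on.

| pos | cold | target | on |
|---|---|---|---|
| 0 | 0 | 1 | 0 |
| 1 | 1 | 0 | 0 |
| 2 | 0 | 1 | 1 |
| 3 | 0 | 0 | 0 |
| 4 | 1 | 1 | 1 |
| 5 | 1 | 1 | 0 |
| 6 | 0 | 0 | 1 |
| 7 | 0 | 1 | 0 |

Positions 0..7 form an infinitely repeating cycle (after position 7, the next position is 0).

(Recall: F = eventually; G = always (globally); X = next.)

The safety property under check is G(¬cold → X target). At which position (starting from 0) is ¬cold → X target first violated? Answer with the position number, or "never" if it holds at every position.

At position 0 the labels are {target} and the next position 1 has {cold}, so ¬cold → X target is false there. This is the first violation.

0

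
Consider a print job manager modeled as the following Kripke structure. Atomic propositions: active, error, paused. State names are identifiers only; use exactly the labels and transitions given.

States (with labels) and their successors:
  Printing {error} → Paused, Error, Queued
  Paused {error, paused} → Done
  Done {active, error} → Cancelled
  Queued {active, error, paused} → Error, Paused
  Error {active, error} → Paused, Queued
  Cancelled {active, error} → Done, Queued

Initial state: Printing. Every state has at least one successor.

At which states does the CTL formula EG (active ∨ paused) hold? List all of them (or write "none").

{Paused, Done, Queued, Error, Cancelled}

States satisfying active ∨ paused: {Paused, Done, Queued, Error, Cancelled}.
States satisfying EG (active ∨ paused): {Paused, Done, Queued, Error, Cancelled}.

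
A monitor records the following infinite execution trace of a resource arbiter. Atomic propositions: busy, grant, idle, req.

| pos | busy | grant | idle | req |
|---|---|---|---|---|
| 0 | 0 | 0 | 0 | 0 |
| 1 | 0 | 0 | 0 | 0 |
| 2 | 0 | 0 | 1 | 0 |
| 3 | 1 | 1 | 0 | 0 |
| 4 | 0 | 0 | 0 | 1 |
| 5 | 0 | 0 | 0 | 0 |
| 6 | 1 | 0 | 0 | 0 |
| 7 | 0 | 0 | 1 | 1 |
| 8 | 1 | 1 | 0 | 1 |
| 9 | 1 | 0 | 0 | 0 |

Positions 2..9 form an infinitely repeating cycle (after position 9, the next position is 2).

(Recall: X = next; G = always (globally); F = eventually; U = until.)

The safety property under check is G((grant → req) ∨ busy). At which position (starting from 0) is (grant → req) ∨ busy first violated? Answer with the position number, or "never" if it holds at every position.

(grant → req) ∨ busy holds at every position 0..9, and those are all the positions the trace ever visits, so the invariant G((grant → req) ∨ busy) is never violated.

never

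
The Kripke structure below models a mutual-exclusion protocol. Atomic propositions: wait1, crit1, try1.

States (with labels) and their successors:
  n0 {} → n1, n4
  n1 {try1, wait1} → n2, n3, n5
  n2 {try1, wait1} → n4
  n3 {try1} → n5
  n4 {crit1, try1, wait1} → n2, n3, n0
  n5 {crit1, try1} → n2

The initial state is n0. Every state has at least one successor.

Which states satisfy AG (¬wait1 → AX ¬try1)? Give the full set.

States satisfying ¬wait1 → AX ¬try1: {n1, n2, n4}.
States satisfying AG (¬wait1 → AX ¬try1): ∅.

none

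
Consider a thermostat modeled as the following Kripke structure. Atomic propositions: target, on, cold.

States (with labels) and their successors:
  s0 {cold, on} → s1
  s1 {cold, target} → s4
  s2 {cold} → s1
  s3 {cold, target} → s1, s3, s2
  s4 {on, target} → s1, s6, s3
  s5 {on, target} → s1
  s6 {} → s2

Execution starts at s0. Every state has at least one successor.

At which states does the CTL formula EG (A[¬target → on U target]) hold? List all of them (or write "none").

{s0, s1, s3, s4, s5}

States satisfying A[¬target → on U target]: {s0, s1, s3, s4, s5}.
States satisfying EG (A[¬target → on U target]): {s0, s1, s3, s4, s5}.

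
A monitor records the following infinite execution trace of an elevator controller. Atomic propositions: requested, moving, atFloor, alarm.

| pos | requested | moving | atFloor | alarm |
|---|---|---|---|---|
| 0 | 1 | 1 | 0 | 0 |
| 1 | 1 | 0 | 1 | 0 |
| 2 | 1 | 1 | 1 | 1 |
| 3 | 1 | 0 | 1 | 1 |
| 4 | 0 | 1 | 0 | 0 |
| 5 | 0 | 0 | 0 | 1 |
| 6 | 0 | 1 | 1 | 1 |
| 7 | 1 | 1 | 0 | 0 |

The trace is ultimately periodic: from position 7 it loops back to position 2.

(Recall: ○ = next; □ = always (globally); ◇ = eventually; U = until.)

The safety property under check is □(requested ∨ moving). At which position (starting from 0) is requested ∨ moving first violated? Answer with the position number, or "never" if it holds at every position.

Check requested ∨ moving at each position in order: 0 ✓, 1 ✓, 2 ✓, 3 ✓, 4 ✓.
At position 5 the labels are {alarm}, so requested ∨ moving is false there. This is the first violation.

5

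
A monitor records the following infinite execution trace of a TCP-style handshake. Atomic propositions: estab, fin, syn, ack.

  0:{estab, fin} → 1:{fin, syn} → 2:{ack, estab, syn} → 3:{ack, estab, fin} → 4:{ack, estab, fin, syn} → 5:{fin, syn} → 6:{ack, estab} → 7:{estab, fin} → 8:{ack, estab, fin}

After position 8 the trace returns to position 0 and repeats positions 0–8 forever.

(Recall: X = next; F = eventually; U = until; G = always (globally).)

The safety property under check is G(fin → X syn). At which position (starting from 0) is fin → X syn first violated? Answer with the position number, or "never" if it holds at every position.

5

Check fin → X syn at each position in order: 0 ✓, 1 ✓, 2 ✓, 3 ✓, 4 ✓.
At position 5 the labels are {fin, syn} and the next position 6 has {ack, estab}, so fin → X syn is false there. This is the first violation.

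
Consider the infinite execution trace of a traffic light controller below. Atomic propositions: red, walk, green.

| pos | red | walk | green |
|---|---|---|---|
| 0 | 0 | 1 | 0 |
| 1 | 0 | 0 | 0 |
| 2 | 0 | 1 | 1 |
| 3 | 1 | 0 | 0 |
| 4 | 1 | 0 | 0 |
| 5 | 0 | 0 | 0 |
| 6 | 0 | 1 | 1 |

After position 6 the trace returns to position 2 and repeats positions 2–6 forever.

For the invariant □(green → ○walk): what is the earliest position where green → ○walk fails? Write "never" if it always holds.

2

Check green → ○walk at each position in order: 0 ✓, 1 ✓.
At position 2 the labels are {green, walk} and the next position 3 has {red}, so green → ○walk is false there. This is the first violation.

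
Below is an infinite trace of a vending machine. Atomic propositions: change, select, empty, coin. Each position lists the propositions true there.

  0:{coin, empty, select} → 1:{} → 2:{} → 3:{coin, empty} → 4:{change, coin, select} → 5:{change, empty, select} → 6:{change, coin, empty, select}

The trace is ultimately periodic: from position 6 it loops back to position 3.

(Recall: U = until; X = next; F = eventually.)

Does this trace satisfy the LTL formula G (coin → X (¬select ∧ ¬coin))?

coin → X (¬select ∧ ¬coin) must hold at every position from 0 onward. It fails at position 3, so G (coin → X (¬select ∧ ¬coin)) is false.
Positions where coin holds: 0, 3, 4, 6.
Check X (¬select ∧ ¬coin) at each: 0→ok, 3→fails, 4→fails, 6→fails.

No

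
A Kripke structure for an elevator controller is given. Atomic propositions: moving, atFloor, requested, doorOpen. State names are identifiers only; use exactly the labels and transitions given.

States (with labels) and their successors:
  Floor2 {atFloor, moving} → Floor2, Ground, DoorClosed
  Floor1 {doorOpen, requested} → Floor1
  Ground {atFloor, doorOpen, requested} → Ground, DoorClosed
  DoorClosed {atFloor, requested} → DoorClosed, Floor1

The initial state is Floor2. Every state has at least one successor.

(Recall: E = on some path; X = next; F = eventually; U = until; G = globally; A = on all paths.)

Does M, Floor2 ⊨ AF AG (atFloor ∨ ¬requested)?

No

States satisfying AG (atFloor ∨ ¬requested): ∅.
States satisfying AF AG (atFloor ∨ ¬requested): ∅.
There is a path from Floor2 along which AG (atFloor ∨ ¬requested) never holds.
Floor2 ∉ Sat(AF AG (atFloor ∨ ¬requested)).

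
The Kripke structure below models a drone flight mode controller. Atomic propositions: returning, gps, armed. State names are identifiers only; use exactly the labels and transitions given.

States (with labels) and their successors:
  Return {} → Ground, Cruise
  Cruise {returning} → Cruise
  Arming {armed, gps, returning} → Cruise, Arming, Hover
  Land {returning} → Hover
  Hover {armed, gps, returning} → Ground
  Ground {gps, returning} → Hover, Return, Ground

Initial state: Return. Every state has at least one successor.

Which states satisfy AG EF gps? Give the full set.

States satisfying EF gps: {Return, Arming, Land, Hover, Ground}.
States satisfying AG EF gps: ∅.

none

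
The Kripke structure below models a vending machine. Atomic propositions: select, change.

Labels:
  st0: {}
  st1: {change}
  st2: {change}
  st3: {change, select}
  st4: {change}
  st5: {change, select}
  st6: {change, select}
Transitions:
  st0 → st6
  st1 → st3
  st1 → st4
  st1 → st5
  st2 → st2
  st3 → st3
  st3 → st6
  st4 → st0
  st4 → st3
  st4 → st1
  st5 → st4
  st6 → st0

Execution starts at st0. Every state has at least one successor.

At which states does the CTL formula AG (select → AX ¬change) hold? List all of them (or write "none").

{st0, st2, st6}

States satisfying select → AX ¬change: {st0, st1, st2, st4, st6}.
States satisfying AG (select → AX ¬change): {st0, st2, st6}.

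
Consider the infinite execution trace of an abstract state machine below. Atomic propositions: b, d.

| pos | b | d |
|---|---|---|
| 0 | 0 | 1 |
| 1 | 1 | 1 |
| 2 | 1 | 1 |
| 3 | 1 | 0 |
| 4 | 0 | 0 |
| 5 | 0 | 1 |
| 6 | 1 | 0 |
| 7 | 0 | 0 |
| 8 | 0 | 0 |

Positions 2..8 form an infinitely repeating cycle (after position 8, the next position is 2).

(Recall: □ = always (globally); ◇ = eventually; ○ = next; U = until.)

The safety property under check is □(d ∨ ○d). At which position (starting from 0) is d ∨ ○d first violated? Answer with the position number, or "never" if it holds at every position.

Check d ∨ ○d at each position in order: 0 ✓, 1 ✓, 2 ✓.
At position 3 the labels are {b} and the next position 4 has {}, so d ∨ ○d is false there. This is the first violation.

3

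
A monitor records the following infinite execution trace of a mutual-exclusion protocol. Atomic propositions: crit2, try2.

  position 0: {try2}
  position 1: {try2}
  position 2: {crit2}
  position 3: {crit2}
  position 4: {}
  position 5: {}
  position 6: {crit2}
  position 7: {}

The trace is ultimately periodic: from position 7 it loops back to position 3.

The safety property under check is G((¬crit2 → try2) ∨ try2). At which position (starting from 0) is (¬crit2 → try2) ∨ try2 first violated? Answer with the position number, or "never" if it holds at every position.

4

Check (¬crit2 → try2) ∨ try2 at each position in order: 0 ✓, 1 ✓, 2 ✓, 3 ✓.
At position 4 the labels are {}, so (¬crit2 → try2) ∨ try2 is false there. This is the first violation.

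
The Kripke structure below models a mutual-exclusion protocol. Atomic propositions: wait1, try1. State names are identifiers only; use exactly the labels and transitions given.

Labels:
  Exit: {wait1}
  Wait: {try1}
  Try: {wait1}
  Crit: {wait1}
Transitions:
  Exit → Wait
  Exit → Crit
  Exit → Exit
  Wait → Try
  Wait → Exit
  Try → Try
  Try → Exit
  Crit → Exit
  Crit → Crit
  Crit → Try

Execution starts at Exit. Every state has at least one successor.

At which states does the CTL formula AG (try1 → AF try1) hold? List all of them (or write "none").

{Exit, Wait, Try, Crit}

States satisfying try1 → AF try1: {Exit, Wait, Try, Crit}.
States satisfying AG (try1 → AF try1): {Exit, Wait, Try, Crit}.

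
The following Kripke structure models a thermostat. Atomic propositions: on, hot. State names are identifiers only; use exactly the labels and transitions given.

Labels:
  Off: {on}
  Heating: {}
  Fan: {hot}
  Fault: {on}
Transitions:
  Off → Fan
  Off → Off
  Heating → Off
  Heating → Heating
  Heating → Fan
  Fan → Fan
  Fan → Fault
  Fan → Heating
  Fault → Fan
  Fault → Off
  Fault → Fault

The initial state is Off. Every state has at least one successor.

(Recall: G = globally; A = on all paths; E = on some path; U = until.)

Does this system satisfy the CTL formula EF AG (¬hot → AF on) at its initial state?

States satisfying AG (¬hot → AF on): ∅.
States satisfying EF AG (¬hot → AF on): ∅.
No suitable path/successor from Off witnesses the formula.
Off ∉ Sat(EF AG (¬hot → AF on)).

Does not hold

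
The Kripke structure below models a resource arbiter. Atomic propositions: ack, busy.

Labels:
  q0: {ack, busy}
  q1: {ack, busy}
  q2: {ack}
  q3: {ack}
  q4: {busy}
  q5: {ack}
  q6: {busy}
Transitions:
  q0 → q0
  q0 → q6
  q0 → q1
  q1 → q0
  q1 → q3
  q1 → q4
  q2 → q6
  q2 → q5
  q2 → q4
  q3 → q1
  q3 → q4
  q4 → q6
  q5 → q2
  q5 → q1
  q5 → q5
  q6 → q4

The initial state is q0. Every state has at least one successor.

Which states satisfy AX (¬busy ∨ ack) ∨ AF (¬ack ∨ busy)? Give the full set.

States satisfying ¬busy ∨ ack: {q0, q1, q2, q3, q5}.
States satisfying AX (¬busy ∨ ack): {q5}.
States satisfying ¬ack ∨ busy: {q0, q1, q4, q6}.
States satisfying AF (¬ack ∨ busy): {q0, q1, q3, q4, q6}.
States satisfying AX (¬busy ∨ ack) ∨ AF (¬ack ∨ busy): {q0, q1, q3, q4, q5, q6}.

{q0, q1, q3, q4, q5, q6}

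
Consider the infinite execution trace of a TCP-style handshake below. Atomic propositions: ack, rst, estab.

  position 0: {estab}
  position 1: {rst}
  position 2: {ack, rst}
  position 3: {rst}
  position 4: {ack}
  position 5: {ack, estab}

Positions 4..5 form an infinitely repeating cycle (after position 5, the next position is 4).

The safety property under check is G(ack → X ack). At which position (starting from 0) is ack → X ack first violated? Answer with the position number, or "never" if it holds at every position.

Check ack → X ack at each position in order: 0 ✓, 1 ✓.
At position 2 the labels are {ack, rst} and the next position 3 has {rst}, so ack → X ack is false there. This is the first violation.

2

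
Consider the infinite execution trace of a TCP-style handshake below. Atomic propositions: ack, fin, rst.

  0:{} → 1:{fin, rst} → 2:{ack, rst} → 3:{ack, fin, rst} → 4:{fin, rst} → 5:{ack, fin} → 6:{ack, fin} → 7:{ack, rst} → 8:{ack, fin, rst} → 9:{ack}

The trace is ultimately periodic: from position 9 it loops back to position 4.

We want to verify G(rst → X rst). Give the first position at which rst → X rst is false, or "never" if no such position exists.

Check rst → X rst at each position in order: 0 ✓, 1 ✓, 2 ✓, 3 ✓.
At position 4 the labels are {fin, rst} and the next position 5 has {ack, fin}, so rst → X rst is false there. This is the first violation.

4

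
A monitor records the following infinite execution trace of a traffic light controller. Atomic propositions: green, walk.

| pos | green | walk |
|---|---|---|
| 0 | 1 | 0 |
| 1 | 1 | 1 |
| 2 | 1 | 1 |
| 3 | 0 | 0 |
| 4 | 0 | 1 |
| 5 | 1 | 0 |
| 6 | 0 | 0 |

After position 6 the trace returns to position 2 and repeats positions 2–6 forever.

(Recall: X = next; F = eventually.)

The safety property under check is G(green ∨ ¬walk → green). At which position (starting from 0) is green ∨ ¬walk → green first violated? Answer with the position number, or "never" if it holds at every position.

Check green ∨ ¬walk → green at each position in order: 0 ✓, 1 ✓, 2 ✓.
At position 3 the labels are {}, so green ∨ ¬walk → green is false there. This is the first violation.

3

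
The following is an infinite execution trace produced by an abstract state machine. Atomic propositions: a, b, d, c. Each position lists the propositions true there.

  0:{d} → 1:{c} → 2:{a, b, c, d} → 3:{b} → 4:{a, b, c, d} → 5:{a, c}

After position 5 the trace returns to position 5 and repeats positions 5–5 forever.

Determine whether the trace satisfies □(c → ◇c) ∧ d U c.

Holds

c → ◇c holds at every position 0..5, and those are all positions ever visited, so □(c → ◇c) holds.
Positions where c holds: 1, 2, 4, 5.
Check ◇c at each: 1→ok, 2→ok, 4→ok, 5→ok.
Walking from position 0: c first holds at position 1, and d holds at every earlier position along the way, so d U c holds.
At position 0: □(c → ◇c) is true; d U c is true; so □(c → ◇c) ∧ d U c is true.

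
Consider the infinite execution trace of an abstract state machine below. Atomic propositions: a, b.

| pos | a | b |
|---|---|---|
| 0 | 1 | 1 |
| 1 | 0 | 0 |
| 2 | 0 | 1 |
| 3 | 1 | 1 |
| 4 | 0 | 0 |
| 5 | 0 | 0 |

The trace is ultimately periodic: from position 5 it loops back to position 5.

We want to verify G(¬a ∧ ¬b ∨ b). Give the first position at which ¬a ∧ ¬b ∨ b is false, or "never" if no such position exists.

¬a ∧ ¬b ∨ b holds at every position 0..5, and those are all the positions the trace ever visits, so the invariant G(¬a ∧ ¬b ∨ b) is never violated.

never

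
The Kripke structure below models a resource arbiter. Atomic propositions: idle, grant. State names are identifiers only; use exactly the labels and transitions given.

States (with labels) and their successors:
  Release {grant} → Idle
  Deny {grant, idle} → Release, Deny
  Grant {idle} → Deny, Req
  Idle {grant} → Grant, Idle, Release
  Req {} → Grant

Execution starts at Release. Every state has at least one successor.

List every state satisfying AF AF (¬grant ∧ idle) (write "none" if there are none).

States satisfying AF (¬grant ∧ idle): {Grant, Req}.
States satisfying AF AF (¬grant ∧ idle): {Grant, Req}.

{Grant, Req}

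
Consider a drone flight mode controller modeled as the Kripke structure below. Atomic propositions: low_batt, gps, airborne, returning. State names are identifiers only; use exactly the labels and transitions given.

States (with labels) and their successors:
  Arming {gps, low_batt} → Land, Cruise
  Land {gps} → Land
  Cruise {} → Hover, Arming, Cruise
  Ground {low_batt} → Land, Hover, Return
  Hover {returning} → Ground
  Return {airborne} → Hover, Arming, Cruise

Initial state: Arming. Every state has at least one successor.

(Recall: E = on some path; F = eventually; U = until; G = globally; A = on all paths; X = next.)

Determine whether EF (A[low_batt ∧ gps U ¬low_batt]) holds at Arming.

States satisfying A[low_batt ∧ gps U ¬low_batt]: {Arming, Land, Cruise, Hover, Return}.
States satisfying EF (A[low_batt ∧ gps U ¬low_batt]): {Arming, Land, Cruise, Ground, Hover, Return}.
Some path from Arming reaches a state where A[low_batt ∧ gps U ¬low_batt] holds.
Arming ∈ Sat(EF (A[low_batt ∧ gps U ¬low_batt])).

Satisfied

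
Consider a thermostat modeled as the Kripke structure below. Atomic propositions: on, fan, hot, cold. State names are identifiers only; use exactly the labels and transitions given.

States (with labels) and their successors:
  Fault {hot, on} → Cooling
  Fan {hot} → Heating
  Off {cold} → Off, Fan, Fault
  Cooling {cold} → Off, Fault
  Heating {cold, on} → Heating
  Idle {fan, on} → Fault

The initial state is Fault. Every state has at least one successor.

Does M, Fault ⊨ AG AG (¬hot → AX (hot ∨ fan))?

States satisfying AG (¬hot → AX (hot ∨ fan)): ∅.
States satisfying AG AG (¬hot → AX (hot ∨ fan)): ∅.
Cooling is reachable from Fault and violates AG (¬hot → AX (hot ∨ fan)), so AG fails at Fault.
Fault ∉ Sat(AG AG (¬hot → AX (hot ∨ fan))).

Violated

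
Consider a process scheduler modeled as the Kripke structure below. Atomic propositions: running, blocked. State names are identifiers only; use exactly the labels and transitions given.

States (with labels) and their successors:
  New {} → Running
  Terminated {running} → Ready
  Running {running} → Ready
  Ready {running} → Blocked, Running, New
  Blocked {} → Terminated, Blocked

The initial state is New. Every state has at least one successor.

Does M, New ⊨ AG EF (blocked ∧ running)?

Violated

States satisfying EF (blocked ∧ running): ∅.
States satisfying AG EF (blocked ∧ running): ∅.
Blocked is reachable from New and violates EF (blocked ∧ running), so AG fails at New.
New ∉ Sat(AG EF (blocked ∧ running)).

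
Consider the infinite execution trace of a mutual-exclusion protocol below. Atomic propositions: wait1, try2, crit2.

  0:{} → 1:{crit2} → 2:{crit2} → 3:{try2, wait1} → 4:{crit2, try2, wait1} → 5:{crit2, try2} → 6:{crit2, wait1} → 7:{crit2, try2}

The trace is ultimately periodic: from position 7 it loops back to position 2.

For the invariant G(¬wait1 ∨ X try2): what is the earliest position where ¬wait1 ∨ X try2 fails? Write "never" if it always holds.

never

¬wait1 ∨ X try2 holds at every position 0..7, and those are all the positions the trace ever visits, so the invariant G(¬wait1 ∨ X try2) is never violated.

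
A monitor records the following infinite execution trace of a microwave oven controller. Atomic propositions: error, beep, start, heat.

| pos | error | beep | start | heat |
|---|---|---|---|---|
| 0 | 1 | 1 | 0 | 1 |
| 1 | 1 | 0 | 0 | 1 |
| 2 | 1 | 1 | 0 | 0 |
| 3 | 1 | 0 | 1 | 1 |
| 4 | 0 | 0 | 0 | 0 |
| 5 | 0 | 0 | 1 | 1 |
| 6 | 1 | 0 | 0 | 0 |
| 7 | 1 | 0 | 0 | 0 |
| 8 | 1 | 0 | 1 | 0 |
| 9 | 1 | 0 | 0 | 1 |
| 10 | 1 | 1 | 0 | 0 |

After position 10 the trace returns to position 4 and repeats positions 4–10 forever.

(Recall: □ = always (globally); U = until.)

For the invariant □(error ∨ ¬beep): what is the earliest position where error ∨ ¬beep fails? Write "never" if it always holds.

error ∨ ¬beep holds at every position 0..10, and those are all the positions the trace ever visits, so the invariant □(error ∨ ¬beep) is never violated.

never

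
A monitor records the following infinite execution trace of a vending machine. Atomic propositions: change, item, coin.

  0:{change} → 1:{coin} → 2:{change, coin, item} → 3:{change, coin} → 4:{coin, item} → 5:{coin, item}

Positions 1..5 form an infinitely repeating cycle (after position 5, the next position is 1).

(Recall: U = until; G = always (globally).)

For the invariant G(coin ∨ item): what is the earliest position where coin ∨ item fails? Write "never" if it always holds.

0

At position 0 the labels are {change}, so coin ∨ item is false there. This is the first violation.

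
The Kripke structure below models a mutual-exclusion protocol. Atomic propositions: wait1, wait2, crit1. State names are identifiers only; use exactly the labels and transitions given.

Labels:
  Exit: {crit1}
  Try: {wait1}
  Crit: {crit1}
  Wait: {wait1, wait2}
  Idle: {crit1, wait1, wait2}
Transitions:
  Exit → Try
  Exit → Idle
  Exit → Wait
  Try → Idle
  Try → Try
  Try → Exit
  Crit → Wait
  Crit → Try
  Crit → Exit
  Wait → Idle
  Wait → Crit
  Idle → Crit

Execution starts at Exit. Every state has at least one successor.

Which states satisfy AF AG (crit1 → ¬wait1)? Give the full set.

none

States satisfying AG (crit1 → ¬wait1): ∅.
States satisfying AF AG (crit1 → ¬wait1): ∅.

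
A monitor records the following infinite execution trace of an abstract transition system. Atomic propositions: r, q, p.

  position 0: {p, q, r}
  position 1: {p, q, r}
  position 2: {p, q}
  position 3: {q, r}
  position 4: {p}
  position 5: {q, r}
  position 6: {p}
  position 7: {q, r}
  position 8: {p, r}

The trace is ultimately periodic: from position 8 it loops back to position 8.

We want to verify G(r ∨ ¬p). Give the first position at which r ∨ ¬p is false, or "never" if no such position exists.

2

Check r ∨ ¬p at each position in order: 0 ✓, 1 ✓.
At position 2 the labels are {p, q}, so r ∨ ¬p is false there. This is the first violation.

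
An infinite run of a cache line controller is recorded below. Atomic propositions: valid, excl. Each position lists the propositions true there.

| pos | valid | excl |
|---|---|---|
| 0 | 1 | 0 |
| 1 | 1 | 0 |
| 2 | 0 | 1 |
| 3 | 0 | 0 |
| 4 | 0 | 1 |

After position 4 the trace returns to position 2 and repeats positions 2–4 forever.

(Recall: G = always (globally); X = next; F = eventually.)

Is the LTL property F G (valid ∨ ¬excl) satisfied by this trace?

No

G (valid ∨ ¬excl) is false at every position 0..4, so it never becomes true and F G (valid ∨ ¬excl) fails.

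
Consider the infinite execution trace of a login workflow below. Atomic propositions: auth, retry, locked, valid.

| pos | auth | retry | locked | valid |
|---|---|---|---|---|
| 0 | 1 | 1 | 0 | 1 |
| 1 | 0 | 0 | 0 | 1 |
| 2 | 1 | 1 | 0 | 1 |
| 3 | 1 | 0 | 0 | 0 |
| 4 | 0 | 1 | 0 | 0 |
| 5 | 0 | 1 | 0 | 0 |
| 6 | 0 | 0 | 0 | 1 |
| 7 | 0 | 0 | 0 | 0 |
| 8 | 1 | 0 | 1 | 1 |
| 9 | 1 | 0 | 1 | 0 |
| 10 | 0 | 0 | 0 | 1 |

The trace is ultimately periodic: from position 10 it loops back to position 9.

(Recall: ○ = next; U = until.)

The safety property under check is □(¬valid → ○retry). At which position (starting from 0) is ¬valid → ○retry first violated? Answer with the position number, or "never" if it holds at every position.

Check ¬valid → ○retry at each position in order: 0 ✓, 1 ✓, 2 ✓, 3 ✓, 4 ✓.
At position 5 the labels are {retry} and the next position 6 has {valid}, so ¬valid → ○retry is false there. This is the first violation.

5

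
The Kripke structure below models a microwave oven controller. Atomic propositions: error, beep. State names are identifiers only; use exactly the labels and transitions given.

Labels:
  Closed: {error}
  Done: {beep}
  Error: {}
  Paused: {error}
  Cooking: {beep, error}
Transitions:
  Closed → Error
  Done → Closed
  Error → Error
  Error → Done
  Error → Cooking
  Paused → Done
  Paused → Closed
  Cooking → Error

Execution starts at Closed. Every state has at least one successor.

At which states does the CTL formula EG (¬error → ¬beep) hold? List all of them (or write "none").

{Closed, Error, Paused, Cooking}

States satisfying ¬error → ¬beep: {Closed, Error, Paused, Cooking}.
States satisfying EG (¬error → ¬beep): {Closed, Error, Paused, Cooking}.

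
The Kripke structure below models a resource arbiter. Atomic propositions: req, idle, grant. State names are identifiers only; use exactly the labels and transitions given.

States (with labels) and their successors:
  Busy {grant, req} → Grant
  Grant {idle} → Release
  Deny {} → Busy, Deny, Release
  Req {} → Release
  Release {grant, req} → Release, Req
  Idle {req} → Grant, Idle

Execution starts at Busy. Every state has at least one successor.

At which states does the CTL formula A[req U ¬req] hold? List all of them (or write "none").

States satisfying req: {Busy, Release, Idle}.
States satisfying ¬req: {Grant, Deny, Req}.
States satisfying A[req U ¬req]: {Busy, Grant, Deny, Req}.

{Busy, Grant, Deny, Req}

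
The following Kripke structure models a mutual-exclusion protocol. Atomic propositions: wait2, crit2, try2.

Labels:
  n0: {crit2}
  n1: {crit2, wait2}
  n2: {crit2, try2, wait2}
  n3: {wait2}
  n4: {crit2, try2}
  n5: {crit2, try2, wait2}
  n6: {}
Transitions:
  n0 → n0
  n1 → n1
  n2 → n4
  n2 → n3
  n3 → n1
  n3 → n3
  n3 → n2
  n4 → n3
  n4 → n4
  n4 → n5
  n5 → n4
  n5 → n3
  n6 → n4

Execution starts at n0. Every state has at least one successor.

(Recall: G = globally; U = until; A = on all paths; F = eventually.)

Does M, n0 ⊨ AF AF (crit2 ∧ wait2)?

States satisfying AF (crit2 ∧ wait2): {n1, n2, n5}.
States satisfying AF AF (crit2 ∧ wait2): {n1, n2, n5}.
There is a path from n0 along which AF (crit2 ∧ wait2) never holds.
n0 ∉ Sat(AF AF (crit2 ∧ wait2)).

Does not hold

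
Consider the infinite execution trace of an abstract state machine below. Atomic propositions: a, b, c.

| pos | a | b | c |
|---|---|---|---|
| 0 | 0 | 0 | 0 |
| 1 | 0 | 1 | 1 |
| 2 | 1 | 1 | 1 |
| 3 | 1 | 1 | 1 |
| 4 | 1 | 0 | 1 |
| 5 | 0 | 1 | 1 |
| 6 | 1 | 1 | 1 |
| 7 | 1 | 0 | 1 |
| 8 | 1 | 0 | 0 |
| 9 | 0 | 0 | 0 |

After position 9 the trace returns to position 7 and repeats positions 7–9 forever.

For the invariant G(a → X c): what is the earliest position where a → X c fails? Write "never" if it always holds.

7

Check a → X c at each position in order: 0 ✓, 1 ✓, 2 ✓, 3 ✓, 4 ✓, 5 ✓, 6 ✓.
At position 7 the labels are {a, c} and the next position 8 has {a}, so a → X c is false there. This is the first violation.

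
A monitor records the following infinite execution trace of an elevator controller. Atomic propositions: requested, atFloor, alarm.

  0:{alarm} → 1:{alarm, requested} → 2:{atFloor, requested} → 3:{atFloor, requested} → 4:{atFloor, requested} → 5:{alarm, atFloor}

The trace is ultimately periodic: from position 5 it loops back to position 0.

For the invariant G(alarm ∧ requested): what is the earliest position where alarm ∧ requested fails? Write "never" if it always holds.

At position 0 the labels are {alarm}, so alarm ∧ requested is false there. This is the first violation.

0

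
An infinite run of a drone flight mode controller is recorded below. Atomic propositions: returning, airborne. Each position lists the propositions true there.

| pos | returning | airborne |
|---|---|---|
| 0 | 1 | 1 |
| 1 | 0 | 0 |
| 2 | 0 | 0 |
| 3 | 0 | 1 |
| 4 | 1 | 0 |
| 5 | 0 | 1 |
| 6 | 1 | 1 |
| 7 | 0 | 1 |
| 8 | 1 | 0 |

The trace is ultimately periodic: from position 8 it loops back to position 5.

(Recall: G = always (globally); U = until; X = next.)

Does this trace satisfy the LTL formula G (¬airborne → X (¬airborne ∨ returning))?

¬airborne → X (¬airborne ∨ returning) must hold at every position from 0 onward. It fails at position 2, so G (¬airborne → X (¬airborne ∨ returning)) is false.
Positions where ¬airborne holds: 1, 2, 4, 8.
Check X (¬airborne ∨ returning) at each: 1→ok, 2→fails, 4→fails, 8→fails.

Violated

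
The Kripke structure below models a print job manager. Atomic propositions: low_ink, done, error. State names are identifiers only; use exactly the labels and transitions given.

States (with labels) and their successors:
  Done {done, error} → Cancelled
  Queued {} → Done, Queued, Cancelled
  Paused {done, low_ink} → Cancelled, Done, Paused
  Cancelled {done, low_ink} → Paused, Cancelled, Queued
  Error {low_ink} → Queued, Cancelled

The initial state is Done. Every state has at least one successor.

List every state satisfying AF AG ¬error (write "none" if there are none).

none

States satisfying AG ¬error: ∅.
States satisfying AF AG ¬error: ∅.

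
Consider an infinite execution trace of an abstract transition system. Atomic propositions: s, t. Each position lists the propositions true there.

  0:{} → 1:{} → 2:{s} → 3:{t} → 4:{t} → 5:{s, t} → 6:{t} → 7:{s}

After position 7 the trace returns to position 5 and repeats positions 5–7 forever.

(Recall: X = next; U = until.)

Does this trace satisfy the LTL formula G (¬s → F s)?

¬s → F s holds at every position 0..7, and those are all positions ever visited, so G (¬s → F s) holds.
Positions where ¬s holds: 0, 1, 3, 4, 6.
Check F s at each: 0→ok, 1→ok, 3→ok, 4→ok, 6→ok.

Yes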